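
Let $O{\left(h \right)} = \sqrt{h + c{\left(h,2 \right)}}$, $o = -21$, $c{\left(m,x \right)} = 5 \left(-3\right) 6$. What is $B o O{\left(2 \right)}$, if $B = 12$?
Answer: $- 504 i \sqrt{22} \approx - 2364.0 i$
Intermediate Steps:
$c{\left(m,x \right)} = -90$ ($c{\left(m,x \right)} = \left(-15\right) 6 = -90$)
$O{\left(h \right)} = \sqrt{-90 + h}$ ($O{\left(h \right)} = \sqrt{h - 90} = \sqrt{-90 + h}$)
$B o O{\left(2 \right)} = 12 \left(-21\right) \sqrt{-90 + 2} = - 252 \sqrt{-88} = - 252 \cdot 2 i \sqrt{22} = - 504 i \sqrt{22}$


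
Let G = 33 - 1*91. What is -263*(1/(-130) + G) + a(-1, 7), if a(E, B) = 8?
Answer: 1984323/130 ≈ 15264.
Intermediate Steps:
G = -58 (G = 33 - 91 = -58)
-263*(1/(-130) + G) + a(-1, 7) = -263*(1/(-130) - 58) + 8 = -263*(-1/130 - 58) + 8 = -263*(-7541/130) + 8 = 1983283/130 + 8 = 1984323/130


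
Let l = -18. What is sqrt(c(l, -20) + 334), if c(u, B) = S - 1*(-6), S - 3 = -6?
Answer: sqrt(337) ≈ 18.358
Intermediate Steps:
S = -3 (S = 3 - 6 = -3)
c(u, B) = 3 (c(u, B) = -3 - 1*(-6) = -3 + 6 = 3)
sqrt(c(l, -20) + 334) = sqrt(3 + 334) = sqrt(337)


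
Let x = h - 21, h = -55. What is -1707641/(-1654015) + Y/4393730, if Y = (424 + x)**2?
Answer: 70029284759/66066321145 ≈ 1.0600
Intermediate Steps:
x = -76 (x = -55 - 21 = -76)
Y = 121104 (Y = (424 - 76)**2 = 348**2 = 121104)
-1707641/(-1654015) + Y/4393730 = -1707641/(-1654015) + 121104/4393730 = -1707641*(-1/1654015) + 121104*(1/4393730) = 1707641/1654015 + 60552/2196865 = 70029284759/66066321145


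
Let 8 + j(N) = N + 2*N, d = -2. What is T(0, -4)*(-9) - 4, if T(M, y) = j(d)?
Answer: 122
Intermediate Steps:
j(N) = -8 + 3*N (j(N) = -8 + (N + 2*N) = -8 + 3*N)
T(M, y) = -14 (T(M, y) = -8 + 3*(-2) = -8 - 6 = -14)
T(0, -4)*(-9) - 4 = -14*(-9) - 4 = 126 - 4 = 122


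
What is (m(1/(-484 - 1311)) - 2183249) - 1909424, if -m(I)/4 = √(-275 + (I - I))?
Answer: -4092673 - 20*I*√11 ≈ -4.0927e+6 - 66.333*I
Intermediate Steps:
m(I) = -20*I*√11 (m(I) = -4*√(-275 + (I - I)) = -4*√(-275 + 0) = -20*I*√11)
(m(1/(-484 - 1311)) - 2183249) - 1909424 = (-20*I*√11 - 2183249) - 1909424 = (-2183249 - 20*I*√11) - 1909424 = -4092673 - 20*I*√11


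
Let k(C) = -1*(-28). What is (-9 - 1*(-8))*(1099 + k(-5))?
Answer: -1127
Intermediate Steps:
k(C) = 28
(-9 - 1*(-8))*(1099 + k(-5)) = (-9 - 1*(-8))*(1099 + 28) = (-9 + 8)*1127 = -1*1127 = -1127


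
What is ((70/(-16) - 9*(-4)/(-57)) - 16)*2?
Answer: -3193/76 ≈ -42.013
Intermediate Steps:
((70/(-16) - 9*(-4)/(-57)) - 16)*2 = ((70*(-1/16) + 36*(-1/57)) - 16)*2 = ((-35/8 - 12/19) - 16)*2 = (-761/152 - 16)*2 = -3193/152*2 = -3193/76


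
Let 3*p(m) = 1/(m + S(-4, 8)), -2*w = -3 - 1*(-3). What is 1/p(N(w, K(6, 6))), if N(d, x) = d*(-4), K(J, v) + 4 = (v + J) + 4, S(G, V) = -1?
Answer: -3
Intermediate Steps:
w = 0 (w = -(-3 - 1*(-3))/2 = -(-3 + 3)/2 = -½*0 = 0)
K(J, v) = J + v (K(J, v) = -4 + ((v + J) + 4) = -4 + ((J + v) + 4) = -4 + (4 + J + v) = J + v)
N(d, x) = -4*d
p(m) = 1/(3*(-1 + m)) (p(m) = 1/(3*(m - 1)) = 1/(3*(-1 + m)))
1/p(N(w, K(6, 6))) = 1/(1/(3*(-1 - 4*0))) = 1/(1/(3*(-1 + 0))) = 1/((⅓)/(-1)) = 1/((⅓)*(-1)) = 1/(-⅓) = -3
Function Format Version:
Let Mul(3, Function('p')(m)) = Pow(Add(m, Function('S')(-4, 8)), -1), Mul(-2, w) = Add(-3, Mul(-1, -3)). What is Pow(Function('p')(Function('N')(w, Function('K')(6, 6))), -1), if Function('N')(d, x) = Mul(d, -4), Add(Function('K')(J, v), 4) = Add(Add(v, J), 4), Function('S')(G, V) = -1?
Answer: -3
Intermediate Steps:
w = 0 (w = Mul(Rational(-1, 2), Add(-3, Mul(-1, -3))) = Mul(Rational(-1, 2), Add(-3, 3)) = Mul(Rational(-1, 2), 0) = 0)
Function('K')(J, v) = Add(J, v) (Function('K')(J, v) = Add(-4, Add(Add(v, J), 4)) = Add(-4, Add(Add(J, v), 4)) = Add(-4, Add(4, J, v)) = Add(J, v))
Function('N')(d, x) = Mul(-4, d)
Function('p')(m) = Mul(Rational(1, 3), Pow(Add(-1, m), -1)) (Function('p')(m) = Mul(Rational(1, 3), Pow(Add(m, -1), -1)) = Mul(Rational(1, 3), Pow(Add(-1, m), -1)))
Pow(Function('p')(Function('N')(w, Function('K')(6, 6))), -1) = Pow(Mul(Rational(1, 3), Pow(Add(-1, Mul(-4, 0)), -1)), -1) = Pow(Mul(Rational(1, 3), Pow(Add(-1, 0), -1)), -1) = Pow(Mul(Rational(1, 3), Pow(-1, -1)), -1) = Pow(Mul(Rational(1, 3), -1), -1) = Pow(Rational(-1, 3), -1) = -3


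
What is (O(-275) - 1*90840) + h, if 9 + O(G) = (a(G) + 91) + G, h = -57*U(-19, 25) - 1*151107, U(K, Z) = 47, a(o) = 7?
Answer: -244812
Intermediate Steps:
h = -153786 (h = -57*47 - 1*151107 = -2679 - 151107 = -153786)
O(G) = 89 + G (O(G) = -9 + ((7 + 91) + G) = -9 + (98 + G) = 89 + G)
(O(-275) - 1*90840) + h = ((89 - 275) - 1*90840) - 153786 = (-186 - 90840) - 153786 = -91026 - 153786 = -244812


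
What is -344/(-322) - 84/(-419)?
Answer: 85592/67459 ≈ 1.2688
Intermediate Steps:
-344/(-322) - 84/(-419) = -344*(-1/322) - 84*(-1/419) = 172/161 + 84/419 = 85592/67459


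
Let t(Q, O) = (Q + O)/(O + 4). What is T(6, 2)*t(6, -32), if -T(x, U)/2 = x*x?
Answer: -468/7 ≈ -66.857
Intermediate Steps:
T(x, U) = -2*x² (T(x, U) = -2*x*x = -2*x²)
t(Q, O) = (O + Q)/(4 + O)
T(6, 2)*t(6, -32) = (-2*6²)*((-32 + 6)/(4 - 32)) = (-2*36)*(-26/(-28)) = -(-18)*(-26)/7 = -72*13/14 = -468/7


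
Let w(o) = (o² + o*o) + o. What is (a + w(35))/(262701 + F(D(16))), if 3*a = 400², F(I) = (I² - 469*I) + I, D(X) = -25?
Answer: 167455/825078 ≈ 0.20296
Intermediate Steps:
w(o) = o + 2*o² (w(o) = (o² + o²) + o = 2*o² + o = o + 2*o²)
F(I) = I² - 468*I
a = 160000/3 (a = (⅓)*400² = (⅓)*160000 = 160000/3 ≈ 53333.)
(a + w(35))/(262701 + F(D(16))) = (160000/3 + 35*(1 + 2*35))/(262701 - 25*(-468 - 25)) = (160000/3 + 35*(1 + 70))/(262701 - 25*(-493)) = (160000/3 + 35*71)/(262701 + 12325) = (160000/3 + 2485)/275026 = (167455/3)*(1/275026) = 167455/825078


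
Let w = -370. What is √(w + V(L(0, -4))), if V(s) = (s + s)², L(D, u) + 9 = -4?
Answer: 3*√34 ≈ 17.493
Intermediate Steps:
L(D, u) = -13 (L(D, u) = -9 - 4 = -13)
V(s) = 4*s² (V(s) = (2*s)² = 4*s²)
√(w + V(L(0, -4))) = √(-370 + 4*(-13)²) = √(-370 + 4*169) = √(-370 + 676) = √306 = 3*√34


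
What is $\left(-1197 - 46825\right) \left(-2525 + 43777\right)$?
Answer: $-1981003544$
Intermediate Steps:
$\left(-1197 - 46825\right) \left(-2525 + 43777\right) = \left(-48022\right) 41252 = -1981003544$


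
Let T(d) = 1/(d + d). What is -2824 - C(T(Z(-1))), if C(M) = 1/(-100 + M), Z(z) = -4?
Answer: -2262016/801 ≈ -2824.0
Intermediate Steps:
T(d) = 1/(2*d)
-2824 - C(T(Z(-1))) = -2824 - 1/(-100 + (½)/(-4)) = -2824 - 1/(-100 + (½)*(-¼)) = -2824 - 1/(-100 - ⅛) = -2824 - 1/(-801/8) = -2824 - 1*(-8/801) = -2824 + 8/801 = -2262016/801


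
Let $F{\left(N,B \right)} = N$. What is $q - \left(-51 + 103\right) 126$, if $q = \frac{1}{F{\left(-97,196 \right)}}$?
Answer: $- \frac{635545}{97} \approx -6552.0$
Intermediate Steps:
$q = - \frac{1}{97}$ ($q = \frac{1}{-97} = - \frac{1}{97} \approx -0.010309$)
$q - \left(-51 + 103\right) 126 = - \frac{1}{97} - \left(-51 + 103\right) 126 = - \frac{1}{97} - 52 \cdot 126 = - \frac{1}{97} - 6552 = - \frac{635545}{97}$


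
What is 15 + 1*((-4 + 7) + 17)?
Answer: 35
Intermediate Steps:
15 + 1*((-4 + 7) + 17) = 15 + 1*(3 + 17) = 15 + 1*20 = 15 + 20 = 35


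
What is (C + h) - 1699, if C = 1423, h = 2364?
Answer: 2088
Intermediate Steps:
(C + h) - 1699 = (1423 + 2364) - 1699 = 3787 - 1699 = 2088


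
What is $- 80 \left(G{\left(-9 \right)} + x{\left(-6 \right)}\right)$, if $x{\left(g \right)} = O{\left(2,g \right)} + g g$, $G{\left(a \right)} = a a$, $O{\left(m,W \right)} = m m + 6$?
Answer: $-10160$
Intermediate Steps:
$O{\left(m,W \right)} = 6 + m^{2}$ ($O{\left(m,W \right)} = m^{2} + 6 = 6 + m^{2}$)
$G{\left(a \right)} = a^{2}$
$x{\left(g \right)} = 10 + g^{2}$ ($x{\left(g \right)} = \left(6 + 2^{2}\right) + g g = \left(6 + 4\right) + g^{2} = 10 + g^{2}$)
$- 80 \left(G{\left(-9 \right)} + x{\left(-6 \right)}\right) = - 80 \left(\left(-9\right)^{2} + \left(10 + \left(-6\right)^{2}\right)\right) = - 80 \left(81 + \left(10 + 36\right)\right) = - 80 \left(81 + 46\right) = \left(-80\right) 127 = -10160$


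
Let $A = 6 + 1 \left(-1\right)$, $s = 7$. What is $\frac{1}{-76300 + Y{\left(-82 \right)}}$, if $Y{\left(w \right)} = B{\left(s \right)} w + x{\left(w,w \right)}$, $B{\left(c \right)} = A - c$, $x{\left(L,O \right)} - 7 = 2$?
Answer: $- \frac{1}{76127} \approx -1.3136 \cdot 10^{-5}$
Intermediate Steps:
$x{\left(L,O \right)} = 9$ ($x{\left(L,O \right)} = 7 + 2 = 9$)
$A = 5$ ($A = 6 - 1 = 5$)
$B{\left(c \right)} = 5 - c$
$Y{\left(w \right)} = 9 - 2 w$ ($Y{\left(w \right)} = \left(5 - 7\right) w + 9 = - 2 w + 9 = 9 - 2 w$)
$\frac{1}{-76300 + Y{\left(-82 \right)}} = \frac{1}{-76300 + \left(9 - -164\right)} = \frac{1}{-76300 + \left(9 + 164\right)} = \frac{1}{-76300 + 173} = \frac{1}{-76127} = - \frac{1}{76127}$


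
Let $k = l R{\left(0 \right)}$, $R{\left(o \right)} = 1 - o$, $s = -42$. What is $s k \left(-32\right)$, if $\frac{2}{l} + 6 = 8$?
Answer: $1344$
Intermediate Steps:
$l = 1$ ($l = \frac{2}{-6 + 8} = \frac{2}{2} = 2 \cdot \frac{1}{2} = 1$)
$k = 1$ ($k = 1 \left(1 - 0\right) = 1 \left(1 + 0\right) = 1 \cdot 1 = 1$)
$s k \left(-32\right) = \left(-42\right) 1 \left(-32\right) = \left(-42\right) \left(-32\right) = 1344$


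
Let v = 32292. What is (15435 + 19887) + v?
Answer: 67614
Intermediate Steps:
(15435 + 19887) + v = (15435 + 19887) + 32292 = 35322 + 32292 = 67614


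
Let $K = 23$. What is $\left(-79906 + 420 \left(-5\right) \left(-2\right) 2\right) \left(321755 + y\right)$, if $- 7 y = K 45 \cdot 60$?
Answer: $- \frac{156611368610}{7} \approx -2.2373 \cdot 10^{10}$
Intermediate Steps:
$y = - \frac{62100}{7}$ ($y = - \frac{23 \cdot 45 \cdot 60}{7} = - \frac{1035 \cdot 60}{7} = \left(- \frac{1}{7}\right) 62100 = - \frac{62100}{7} \approx -8871.4$)
$\left(-79906 + 420 \left(-5\right) \left(-2\right) 2\right) \left(321755 + y\right) = \left(-79906 + 420 \left(-5\right) \left(-2\right) 2\right) \left(321755 - \frac{62100}{7}\right) = \left(-79906 + 420 \cdot 10 \cdot 2\right) \frac{2190185}{7} = \left(-79906 + 420 \cdot 20\right) \frac{2190185}{7} = \left(-79906 + 8400\right) \frac{2190185}{7} = \left(-71506\right) \frac{2190185}{7} = - \frac{156611368610}{7}$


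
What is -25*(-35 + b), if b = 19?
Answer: 400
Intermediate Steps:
-25*(-35 + b) = -25*(-35 + 19) = -25*(-16) = 400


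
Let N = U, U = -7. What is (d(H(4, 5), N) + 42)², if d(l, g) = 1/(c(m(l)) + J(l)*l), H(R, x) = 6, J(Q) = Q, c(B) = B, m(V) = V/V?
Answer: 2418025/1369 ≈ 1766.3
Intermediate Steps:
m(V) = 1
N = -7
d(l, g) = 1/(1 + l²) (d(l, g) = 1/(1 + l*l) = 1/(1 + l²))
(d(H(4, 5), N) + 42)² = (1/(1 + 6²) + 42)² = (1/(1 + 36) + 42)² = (1/37 + 42)² = (1555/37)² = 2418025/1369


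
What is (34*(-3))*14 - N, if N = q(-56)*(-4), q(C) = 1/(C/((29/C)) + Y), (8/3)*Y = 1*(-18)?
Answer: -16794244/11761 ≈ -1428.0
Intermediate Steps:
Y = -27/4 (Y = 3*(1*(-18))/8 = (3/8)*(-18) = -27/4 ≈ -6.7500)
q(C) = 1/(-27/4 + C²/29) (q(C) = 1/(C/((29/C)) - 27/4) = 1/(C*(C/29) - 27/4) = 1/(C²/29 - 27/4) = 1/(-27/4 + C²/29))
N = -464/11761 (N = (116/(-783 + 4*(-56)²))*(-4) = (116/(-783 + 4*3136))*(-4) = (116/(-783 + 12544))*(-4) = (116/11761)*(-4) = -464/11761 ≈ -0.039452)
(34*(-3))*14 - N = (34*(-3))*14 - 1*(-464/11761) = -102*14 + 464/11761 = -1428 + 464/11761 = -16794244/11761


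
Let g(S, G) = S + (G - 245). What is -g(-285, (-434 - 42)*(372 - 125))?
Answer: 118102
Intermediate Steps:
g(S, G) = -245 + G + S (g(S, G) = S + (-245 + G) = -245 + G + S)
-g(-285, (-434 - 42)*(372 - 125)) = -(-245 + (-434 - 42)*(372 - 125) - 285) = -(-245 - 476*247 - 285) = -(-245 - 117572 - 285) = -1*(-118102) = 118102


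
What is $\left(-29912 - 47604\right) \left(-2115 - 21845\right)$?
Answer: $1857283360$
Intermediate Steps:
$\left(-29912 - 47604\right) \left(-2115 - 21845\right) = \left(-77516\right) \left(-23960\right) = 1857283360$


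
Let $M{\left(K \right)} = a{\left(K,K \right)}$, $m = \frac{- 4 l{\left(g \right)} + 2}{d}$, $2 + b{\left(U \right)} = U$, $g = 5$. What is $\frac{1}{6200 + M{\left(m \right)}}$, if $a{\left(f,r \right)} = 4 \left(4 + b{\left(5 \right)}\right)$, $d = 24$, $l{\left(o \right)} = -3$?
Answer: $\frac{1}{6228} \approx 0.00016057$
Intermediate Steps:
$b{\left(U \right)} = -2 + U$
$a{\left(f,r \right)} = 28$ ($a{\left(f,r \right)} = 4 \left(4 + \left(-2 + 5\right)\right) = 4 \left(4 + 3\right) = 4 \cdot 7 = 28$)
$m = \frac{7}{12}$ ($m = \frac{\left(-4\right) \left(-3\right) + 2}{24} = \left(12 + 2\right) \frac{1}{24} = 14 \cdot \frac{1}{24} = \frac{7}{12} \approx 0.58333$)
$M{\left(K \right)} = 28$
$\frac{1}{6200 + M{\left(m \right)}} = \frac{1}{6200 + 28} = \frac{1}{6228}$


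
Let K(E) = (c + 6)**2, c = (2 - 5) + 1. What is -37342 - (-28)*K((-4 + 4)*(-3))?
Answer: -36894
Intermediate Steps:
c = -2 (c = -3 + 1 = -2)
K(E) = 16 (K(E) = (-2 + 6)**2 = 4**2 = 16)
-37342 - (-28)*K((-4 + 4)*(-3)) = -37342 - (-28)*16 = -37342 - 1*(-448) = -37342 + 448 = -36894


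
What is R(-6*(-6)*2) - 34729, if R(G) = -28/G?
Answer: -625129/18 ≈ -34729.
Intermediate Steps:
R(-6*(-6)*2) - 34729 = -28/(-6*(-6)*2) - 34729 = -28/(36*2) - 34729 = -28/72 - 34729 = -28*1/72 - 34729 = -7/18 - 34729 = -625129/18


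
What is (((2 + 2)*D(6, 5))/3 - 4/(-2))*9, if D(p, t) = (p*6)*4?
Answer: 1746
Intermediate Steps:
D(p, t) = 24*p (D(p, t) = (6*p)*4 = 24*p)
(((2 + 2)*D(6, 5))/3 - 4/(-2))*9 = (((2 + 2)*(24*6))/3 - 4/(-2))*9 = ((4*144)*(1/3) - 4*(-1/2))*9 = (576*(1/3) + 2)*9 = (192 + 2)*9 = 194*9 = 1746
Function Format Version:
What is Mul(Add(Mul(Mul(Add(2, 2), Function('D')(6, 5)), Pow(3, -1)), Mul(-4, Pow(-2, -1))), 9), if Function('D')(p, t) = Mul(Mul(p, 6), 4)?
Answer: 1746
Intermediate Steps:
Function('D')(p, t) = Mul(24, p) (Function('D')(p, t) = Mul(Mul(6, p), 4) = Mul(24, p))
Mul(Add(Mul(Mul(Add(2, 2), Function('D')(6, 5)), Pow(3, -1)), Mul(-4, Pow(-2, -1))), 9) = Mul(Add(Mul(Mul(Add(2, 2), Mul(24, 6)), Pow(3, -1)), Mul(-4, Pow(-2, -1))), 9) = Mul(Add(Mul(Mul(4, 144), Rational(1, 3)), Mul(-4, Rational(-1, 2))), 9) = Mul(Add(Mul(576, Rational(1, 3)), 2), 9) = Mul(Add(192, 2), 9) = Mul(194, 9) = 1746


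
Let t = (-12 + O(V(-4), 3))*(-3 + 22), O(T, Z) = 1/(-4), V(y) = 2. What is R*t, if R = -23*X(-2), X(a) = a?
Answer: -21413/2 ≈ -10707.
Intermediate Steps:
O(T, Z) = -¼
R = 46 (R = -23*(-2) = 46)
t = -931/4 (t = (-12 - ¼)*(-3 + 22) = -49/4*19 = -931/4 ≈ -232.75)
R*t = 46*(-931/4) = -21413/2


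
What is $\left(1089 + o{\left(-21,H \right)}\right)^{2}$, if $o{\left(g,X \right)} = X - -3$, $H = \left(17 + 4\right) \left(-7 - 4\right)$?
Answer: $741321$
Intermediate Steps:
$H = -231$ ($H = 21 \left(-11\right) = -231$)
$o{\left(g,X \right)} = 3 + X$ ($o{\left(g,X \right)} = X + 3 = 3 + X$)
$\left(1089 + o{\left(-21,H \right)}\right)^{2} = \left(1089 + \left(3 - 231\right)\right)^{2} = \left(1089 - 228\right)^{2} = 861^{2} = 741321$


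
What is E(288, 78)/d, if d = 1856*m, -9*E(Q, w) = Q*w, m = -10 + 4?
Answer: 13/58 ≈ 0.22414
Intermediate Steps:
m = -6
E(Q, w) = -Q*w/9
d = -11136 (d = 1856*(-6) = -11136)
E(288, 78)/d = -⅑*288*78/(-11136) = -2496*(-1/11136) = 13/58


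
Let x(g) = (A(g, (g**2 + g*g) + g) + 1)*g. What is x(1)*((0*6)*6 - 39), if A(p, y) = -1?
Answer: 0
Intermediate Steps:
x(g) = 0 (x(g) = (-1 + 1)*g = 0*g = 0)
x(1)*((0*6)*6 - 39) = 0*((0*6)*6 - 39) = 0*(0*6 - 39) = 0*(0 - 39) = 0*(-39) = 0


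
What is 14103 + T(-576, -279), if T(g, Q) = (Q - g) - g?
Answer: 14976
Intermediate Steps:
T(g, Q) = Q - 2*g
14103 + T(-576, -279) = 14103 + (-279 - 2*(-576)) = 14103 + (-279 + 1152) = 14103 + 873 = 14976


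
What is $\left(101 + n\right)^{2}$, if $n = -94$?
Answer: $49$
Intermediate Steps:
$\left(101 + n\right)^{2} = \left(101 - 94\right)^{2} = 7^{2} = 49$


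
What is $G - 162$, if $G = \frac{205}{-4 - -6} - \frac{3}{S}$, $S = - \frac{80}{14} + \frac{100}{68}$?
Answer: $- \frac{59381}{1010} \approx -58.793$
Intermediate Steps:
$S = - \frac{505}{119}$ ($S = \left(-80\right) \frac{1}{14} + 100 \cdot \frac{1}{68} = - \frac{40}{7} + \frac{25}{17} = - \frac{505}{119} \approx -4.2437$)
$G = \frac{104239}{1010}$ ($G = \frac{205}{-4 - -6} - \frac{3}{- \frac{505}{119}} = \frac{205}{-4 + 6} - - \frac{357}{505} = \frac{205}{2} + \frac{357}{505} = \frac{104239}{1010} \approx 103.21$)
$G - 162 = \frac{104239}{1010} - 162 = - \frac{59381}{1010}$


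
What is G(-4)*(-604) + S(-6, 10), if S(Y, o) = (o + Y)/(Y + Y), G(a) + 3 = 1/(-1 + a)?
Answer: 28987/15 ≈ 1932.5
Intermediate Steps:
G(a) = -3 + 1/(-1 + a)
S(Y, o) = (Y + o)/(2*Y) (S(Y, o) = (Y + o)/((2*Y)) = (Y + o)*(1/(2*Y)) = (Y + o)/(2*Y))
G(-4)*(-604) + S(-6, 10) = ((4 - 3*(-4))/(-1 - 4))*(-604) + (½)*(-6 + 10)/(-6) = ((4 + 12)/(-5))*(-604) + (½)*(-⅙)*4 = -⅕*16*(-604) - ⅓ = -16/5*(-604) - ⅓ = 9664/5 - ⅓ = 28987/15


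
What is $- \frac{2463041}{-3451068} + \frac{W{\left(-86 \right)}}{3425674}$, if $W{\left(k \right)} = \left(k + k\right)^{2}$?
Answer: $\frac{4269835955173}{5911116959916} \approx 0.72234$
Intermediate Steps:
$W{\left(k \right)} = 4 k^{2}$ ($W{\left(k \right)} = \left(2 k\right)^{2} = 4 k^{2}$)
$- \frac{2463041}{-3451068} + \frac{W{\left(-86 \right)}}{3425674} = - \frac{2463041}{-3451068} + \frac{4 \left(-86\right)^{2}}{3425674} = \left(-2463041\right) \left(- \frac{1}{3451068}\right) + 4 \cdot 7396 \cdot \frac{1}{3425674} = \frac{2463041}{3451068} + 29584 \cdot \frac{1}{3425674} = \frac{2463041}{3451068} + \frac{14792}{1712837} = \frac{4269835955173}{5911116959916}$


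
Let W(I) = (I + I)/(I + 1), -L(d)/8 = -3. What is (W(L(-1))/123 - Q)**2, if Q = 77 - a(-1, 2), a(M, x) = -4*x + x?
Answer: 7235033481/1050625 ≈ 6886.4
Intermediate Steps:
L(d) = 24 (L(d) = -8*(-3) = 24)
a(M, x) = -3*x
W(I) = 2*I/(1 + I) (W(I) = (2*I)/(1 + I) = 2*I/(1 + I))
Q = 83 (Q = 77 - (-3)*2 = 77 - 1*(-6) = 77 + 6 = 83)
(W(L(-1))/123 - Q)**2 = ((2*24/(1 + 24))/123 - 1*83)**2 = ((2*24/25)*(1/123) - 83)**2 = ((2*24*(1/25))*(1/123) - 83)**2 = ((48/25)*(1/123) - 83)**2 = (16/1025 - 83)**2 = (-85059/1025)**2 = 7235033481/1050625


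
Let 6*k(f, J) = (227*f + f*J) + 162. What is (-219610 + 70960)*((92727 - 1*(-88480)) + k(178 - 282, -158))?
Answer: -26762648700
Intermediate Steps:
k(f, J) = 27 + 227*f/6 + J*f/6 (k(f, J) = ((227*f + f*J) + 162)/6 = ((227*f + J*f) + 162)/6 = (162 + 227*f + J*f)/6 = 27 + 227*f/6 + J*f/6)
(-219610 + 70960)*((92727 - 1*(-88480)) + k(178 - 282, -158)) = (-219610 + 70960)*((92727 - 1*(-88480)) + (27 + 227*(178 - 282)/6 + (⅙)*(-158)*(178 - 282))) = -148650*((92727 + 88480) + (27 + (227/6)*(-104) + (⅙)*(-158)*(-104))) = -148650*(181207 + (27 - 11804/3 + 8216/3)) = -148650*(181207 - 1169) = -148650*180038 = -26762648700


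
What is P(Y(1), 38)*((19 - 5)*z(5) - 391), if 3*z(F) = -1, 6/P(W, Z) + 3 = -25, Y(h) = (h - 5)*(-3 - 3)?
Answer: 1187/14 ≈ 84.786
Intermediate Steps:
Y(h) = 30 - 6*h (Y(h) = (-5 + h)*(-6) = 30 - 6*h)
P(W, Z) = -3/14 (P(W, Z) = 6/(-3 - 25) = 6/(-28) = 6*(-1/28) = -3/14)
z(F) = -1/3 (z(F) = (1/3)*(-1) = -1/3)
P(Y(1), 38)*((19 - 5)*z(5) - 391) = -3*((19 - 5)*(-1/3) - 391)/14 = -3*(14*(-1/3) - 391)/14 = -3*(-14/3 - 391)/14 = -3/14*(-1187/3) = 1187/14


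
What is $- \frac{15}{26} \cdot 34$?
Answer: $- \frac{255}{13} \approx -19.615$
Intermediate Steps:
$- \frac{15}{26} \cdot 34 = \left(-15\right) \frac{1}{26} \cdot 34 = \left(- \frac{15}{26}\right) 34 = - \frac{255}{13}$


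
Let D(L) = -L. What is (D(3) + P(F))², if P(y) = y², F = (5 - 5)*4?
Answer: 9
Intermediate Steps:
F = 0 (F = 0*4 = 0)
(D(3) + P(F))² = (-1*3 + 0²)² = (-3 + 0)² = (-3)² = 9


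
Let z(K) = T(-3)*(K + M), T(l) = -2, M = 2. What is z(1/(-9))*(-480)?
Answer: 5440/3 ≈ 1813.3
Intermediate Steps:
z(K) = -4 - 2*K (z(K) = -2*(K + 2) = -2*(2 + K) = -4 - 2*K)
z(1/(-9))*(-480) = (-4 - 2/(-9))*(-480) = (-4 - 2*(-⅑))*(-480) = (-4 + 2/9)*(-480) = -34/9*(-480) = 5440/3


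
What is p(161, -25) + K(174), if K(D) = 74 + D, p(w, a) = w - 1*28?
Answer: 381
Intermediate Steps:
p(w, a) = -28 + w (p(w, a) = w - 28 = -28 + w)
p(161, -25) + K(174) = (-28 + 161) + (74 + 174) = 133 + 248 = 381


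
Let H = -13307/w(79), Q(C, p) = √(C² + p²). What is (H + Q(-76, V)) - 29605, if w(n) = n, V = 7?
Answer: -2352102/79 + 5*√233 ≈ -29697.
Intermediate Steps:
H = -13307/79 ≈ -168.44
(H + Q(-76, V)) - 29605 = (-13307/79 + √((-76)² + 7²)) - 29605 = (-13307/79 + √(5776 + 49)) - 29605 = (-13307/79 + √5825) - 29605 = (-13307/79 + 5*√233) - 29605 = -2352102/79 + 5*√233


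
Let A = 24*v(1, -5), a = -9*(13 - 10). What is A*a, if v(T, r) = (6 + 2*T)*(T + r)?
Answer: 20736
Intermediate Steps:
a = -27 (a = -9*3 = -27)
A = -768 (A = 24*(2*1² + 6*1 + 6*(-5) + 2*1*(-5)) = 24*(2*1 + 6 - 30 - 10) = 24*(2 + 6 - 30 - 10) = 24*(-32) = -768)
A*a = -768*(-27) = 20736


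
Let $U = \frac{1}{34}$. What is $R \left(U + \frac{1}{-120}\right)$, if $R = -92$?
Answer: $- \frac{989}{510} \approx -1.9392$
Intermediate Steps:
$U = \frac{1}{34} \approx 0.029412$
$R \left(U + \frac{1}{-120}\right) = - 92 \left(\frac{1}{34} + \frac{1}{-120}\right) = - 92 \left(\frac{1}{34} - \frac{1}{120}\right) = \left(-92\right) \frac{43}{2040} = - \frac{989}{510}$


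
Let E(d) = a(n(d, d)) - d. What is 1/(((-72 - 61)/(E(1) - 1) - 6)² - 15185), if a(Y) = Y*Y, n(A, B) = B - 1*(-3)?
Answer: -4/59779 ≈ -6.6913e-5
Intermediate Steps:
n(A, B) = 3 + B (n(A, B) = B + 3 = 3 + B)
a(Y) = Y²
E(d) = (3 + d)² - d
1/(((-72 - 61)/(E(1) - 1) - 6)² - 15185) = 1/(((-72 - 61)/(((3 + 1)² - 1*1) - 1) - 6)² - 15185) = 1/((-133/((4² - 1) - 1) - 6)² - 15185) = 1/((-133/((16 - 1) - 1) - 6)² - 15185) = 1/((-133/(15 - 1) - 6)² - 15185) = 1/((-133/14 - 6)² - 15185) = 1/((-133*1/14 - 6)² - 15185) = 1/((-19/2 - 6)² - 15185) = 1/((-31/2)² - 15185) = 1/(961/4 - 15185) = 1/(-59779/4) = -4/59779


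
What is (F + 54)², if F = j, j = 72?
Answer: 15876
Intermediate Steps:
F = 72
(F + 54)² = (72 + 54)² = 126² = 15876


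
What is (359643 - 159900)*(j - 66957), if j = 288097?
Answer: 44171167020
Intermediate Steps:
(359643 - 159900)*(j - 66957) = (359643 - 159900)*(288097 - 66957) = 199743*221140 = 44171167020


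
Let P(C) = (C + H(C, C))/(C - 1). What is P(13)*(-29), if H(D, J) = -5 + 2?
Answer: -145/6 ≈ -24.167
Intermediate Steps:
H(D, J) = -3
P(C) = (-3 + C)/(-1 + C) (P(C) = (C - 3)/(C - 1) = (-3 + C)/(-1 + C))
P(13)*(-29) = ((-3 + 13)/(-1 + 13))*(-29) = (10/12)*(-29) = ((1/12)*10)*(-29) = (⅚)*(-29) = -145/6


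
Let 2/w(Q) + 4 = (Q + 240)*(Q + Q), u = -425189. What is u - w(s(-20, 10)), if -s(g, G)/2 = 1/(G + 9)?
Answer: -4183009021/9838 ≈ -4.2519e+5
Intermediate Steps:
s(g, G) = -2/(9 + G) (s(g, G) = -2/(G + 9) = -2/(9 + G))
w(Q) = 2/(-4 + 2*Q*(240 + Q)) (w(Q) = 2/(-4 + (Q + 240)*(Q + Q)) = 2/(-4 + (240 + Q)*(2*Q)) = 2/(-4 + 2*Q*(240 + Q)))
u - w(s(-20, 10)) = -425189 - 1/(-2 + (-2/(9 + 10))² + 240*(-2/(9 + 10))) = -425189 - 1/(-2 + (-2/19)² + 240*(-2/19)) = -425189 - 1/(-2 + 4/361 - 480/19) = -425189 - 1/(-9838/361) = -425189 - 1*(-361/9838) = -425189 + 361/9838 = -4183009021/9838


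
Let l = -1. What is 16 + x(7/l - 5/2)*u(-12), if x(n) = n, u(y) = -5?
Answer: 127/2 ≈ 63.500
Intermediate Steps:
16 + x(7/l - 5/2)*u(-12) = 16 + (7/(-1) - 5/2)*(-5) = 16 + (7*(-1) - 5*½)*(-5) = 16 + (-7 - 5/2)*(-5) = 16 - 19/2*(-5) = 16 + 95/2 = 127/2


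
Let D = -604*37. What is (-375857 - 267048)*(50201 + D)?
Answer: -17906832965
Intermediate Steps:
D = -22348
(-375857 - 267048)*(50201 + D) = (-375857 - 267048)*(50201 - 22348) = -642905*27853 = -17906832965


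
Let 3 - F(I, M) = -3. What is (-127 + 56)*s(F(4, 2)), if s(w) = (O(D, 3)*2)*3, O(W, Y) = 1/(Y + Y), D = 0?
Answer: -71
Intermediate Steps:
F(I, M) = 6 (F(I, M) = 3 - 1*(-3) = 3 + 3 = 6)
O(W, Y) = 1/(2*Y)
s(w) = 1 (s(w) = (((1/2)/3)*2)*3 = (((1/2)*(1/3))*2)*3 = ((1/6)*2)*3 = (1/3)*3 = 1)
(-127 + 56)*s(F(4, 2)) = (-127 + 56)*1 = -71*1 = -71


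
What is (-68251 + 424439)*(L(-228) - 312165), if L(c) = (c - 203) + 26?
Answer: -111333683160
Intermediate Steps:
L(c) = -177 + c (L(c) = (-203 + c) + 26 = -177 + c)
(-68251 + 424439)*(L(-228) - 312165) = (-68251 + 424439)*((-177 - 228) - 312165) = 356188*(-405 - 312165) = 356188*(-312570) = -111333683160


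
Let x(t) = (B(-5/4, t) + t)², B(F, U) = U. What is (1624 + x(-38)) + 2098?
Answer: 9498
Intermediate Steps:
x(t) = 4*t² (x(t) = (t + t)² = (2*t)² = 4*t²)
(1624 + x(-38)) + 2098 = (1624 + 4*(-38)²) + 2098 = (1624 + 4*1444) + 2098 = (1624 + 5776) + 2098 = 7400 + 2098 = 9498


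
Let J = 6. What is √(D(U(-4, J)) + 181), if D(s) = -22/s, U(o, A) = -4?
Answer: √746/2 ≈ 13.656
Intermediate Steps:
√(D(U(-4, J)) + 181) = √(-22/(-4) + 181) = √(-22*(-¼) + 181) = √(11/2 + 181) = √(373/2) = √746/2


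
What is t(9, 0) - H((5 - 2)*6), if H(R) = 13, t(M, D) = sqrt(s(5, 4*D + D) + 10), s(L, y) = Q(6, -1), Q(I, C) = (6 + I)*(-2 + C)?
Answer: -13 + I*sqrt(26) ≈ -13.0 + 5.099*I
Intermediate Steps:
Q(I, C) = (-2 + C)*(6 + I)
s(L, y) = -36 (s(L, y) = -12 - 2*6 + 6*(-1) - 1*6 = -12 - 12 - 6 - 6 = -36)
t(M, D) = I*sqrt(26) (t(M, D) = sqrt(-36 + 10) = sqrt(-26) = I*sqrt(26))
t(9, 0) - H((5 - 2)*6) = I*sqrt(26) - 1*13 = I*sqrt(26) - 13 = -13 + I*sqrt(26)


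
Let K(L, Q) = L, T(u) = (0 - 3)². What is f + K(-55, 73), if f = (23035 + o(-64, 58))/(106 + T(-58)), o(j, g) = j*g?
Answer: 12998/115 ≈ 113.03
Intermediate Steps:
T(u) = 9 (T(u) = (-3)² = 9)
o(j, g) = g*j
f = 19323/115 (f = (23035 + 58*(-64))/(106 + 9) = (23035 - 3712)/115 = 19323*(1/115) = 19323/115 ≈ 168.03)
f + K(-55, 73) = 19323/115 - 55 = 12998/115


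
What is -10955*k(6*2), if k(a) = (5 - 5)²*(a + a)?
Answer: 0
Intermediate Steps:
k(a) = 0 (k(a) = 0²*(2*a) = 0*(2*a) = 0)
-10955*k(6*2) = -10955*0 = 0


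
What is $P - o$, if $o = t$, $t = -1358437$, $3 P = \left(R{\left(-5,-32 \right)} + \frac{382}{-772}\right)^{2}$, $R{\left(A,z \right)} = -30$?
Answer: $\frac{607343594197}{446988} \approx 1.3587 \cdot 10^{6}$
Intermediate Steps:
$P = \frac{138556441}{446988}$ ($P = \frac{\left(-30 + \frac{382}{-772}\right)^{2}}{3} = \frac{\left(-30 + 382 \left(- \frac{1}{772}\right)\right)^{2}}{3} = \frac{\left(-30 - \frac{191}{386}\right)^{2}}{3} = \frac{\left(- \frac{11771}{386}\right)^{2}}{3} = \frac{1}{3} \cdot \frac{138556441}{148996} = \frac{138556441}{446988} \approx 309.98$)
$o = -1358437$
$P - o = \frac{138556441}{446988} - -1358437 = \frac{138556441}{446988} + 1358437 = \frac{607343594197}{446988}$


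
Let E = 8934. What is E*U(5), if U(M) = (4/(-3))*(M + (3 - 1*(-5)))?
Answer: -154856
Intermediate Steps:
U(M) = -32/3 - 4*M/3 (U(M) = (4*(-⅓))*(M + (3 + 5)) = -4*(M + 8)/3 = -4*(8 + M)/3 = -32/3 - 4*M/3)
E*U(5) = 8934*(-32/3 - 4/3*5) = 8934*(-32/3 - 20/3) = 8934*(-52/3) = -154856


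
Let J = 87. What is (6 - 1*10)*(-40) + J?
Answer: 247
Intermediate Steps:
(6 - 1*10)*(-40) + J = (6 - 1*10)*(-40) + 87 = (6 - 10)*(-40) + 87 = -4*(-40) + 87 = 160 + 87 = 247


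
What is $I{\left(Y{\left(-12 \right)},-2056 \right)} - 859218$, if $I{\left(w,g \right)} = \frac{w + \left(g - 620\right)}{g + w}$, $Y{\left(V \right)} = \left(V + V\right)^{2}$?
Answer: $- \frac{63582027}{74} \approx -8.5922 \cdot 10^{5}$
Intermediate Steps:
$Y{\left(V \right)} = 4 V^{2}$ ($Y{\left(V \right)} = \left(2 V\right)^{2} = 4 V^{2}$)
$I{\left(w,g \right)} = \frac{-620 + g + w}{g + w}$ ($I{\left(w,g \right)} = \frac{w + \left(-620 + g\right)}{g + w} = \frac{-620 + g + w}{g + w}$)
$I{\left(Y{\left(-12 \right)},-2056 \right)} - 859218 = \frac{-620 - 2056 + 4 \left(-12\right)^{2}}{-2056 + 4 \left(-12\right)^{2}} - 859218 = \frac{-620 - 2056 + 4 \cdot 144}{-2056 + 4 \cdot 144} - 859218 = \frac{-620 - 2056 + 576}{-2056 + 576} - 859218 = \frac{1}{-1480} \left(-2100\right) - 859218 = \left(- \frac{1}{1480}\right) \left(-2100\right) - 859218 = \frac{105}{74} - 859218 = - \frac{63582027}{74}$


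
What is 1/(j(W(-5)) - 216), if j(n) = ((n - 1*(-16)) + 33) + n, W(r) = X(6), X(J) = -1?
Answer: -1/169 ≈ -0.0059172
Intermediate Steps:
W(r) = -1
j(n) = 49 + 2*n (j(n) = ((n + 16) + 33) + n = ((16 + n) + 33) + n = (49 + n) + n = 49 + 2*n)
1/(j(W(-5)) - 216) = 1/((49 + 2*(-1)) - 216) = 1/((49 - 2) - 216) = 1/(47 - 216) = 1/(-169) = -1/169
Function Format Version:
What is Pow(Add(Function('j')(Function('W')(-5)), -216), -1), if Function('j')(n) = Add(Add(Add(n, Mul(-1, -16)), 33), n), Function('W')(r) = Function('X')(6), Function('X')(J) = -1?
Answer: Rational(-1, 169) ≈ -0.0059172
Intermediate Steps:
Function('W')(r) = -1
Function('j')(n) = Add(49, Mul(2, n)) (Function('j')(n) = Add(Add(Add(n, 16), 33), n) = Add(Add(Add(16, n), 33), n) = Add(Add(49, n), n) = Add(49, Mul(2, n)))
Pow(Add(Function('j')(Function('W')(-5)), -216), -1) = Pow(Add(Add(49, Mul(2, -1)), -216), -1) = Pow(Add(Add(49, -2), -216), -1) = Pow(Add(47, -216), -1) = Pow(-169, -1) = Rational(-1, 169)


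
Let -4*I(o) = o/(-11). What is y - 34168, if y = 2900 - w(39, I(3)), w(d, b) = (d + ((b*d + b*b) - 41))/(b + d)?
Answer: -2364987733/75636 ≈ -31268.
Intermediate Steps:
I(o) = o/44 (I(o) = -o/(4*(-11)) = -o*(-1)/(4*11) = -(-1)*o/44 = o/44)
w(d, b) = (-41 + d + b² + b*d)/(b + d) (w(d, b) = (d + ((b*d + b²) - 41))/(b + d) = (d + ((b² + b*d) - 41))/(b + d) = (d + (-41 + b² + b*d))/(b + d) = (-41 + d + b² + b*d)/(b + d))
y = 219343115/75636 (y = 2900 - (-41 + 39 + ((1/44)*3)² + ((1/44)*3)*39)/((1/44)*3 + 39) = 2900 - (-41 + 39 + (3/44)² + (3/44)*39)/(3/44 + 39) = 2900 - (-41 + 39 + 9/1936 + 117/44)/1719/44 = 2900 - 44*1285/(1719*1936) = 2900 - 1*1285/75636 = 2900 - 1285/75636 = 219343115/75636 ≈ 2900.0)
y - 34168 = 219343115/75636 - 34168 = -2364987733/75636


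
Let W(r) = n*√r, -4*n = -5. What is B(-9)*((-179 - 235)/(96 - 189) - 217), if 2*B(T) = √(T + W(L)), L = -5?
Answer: -6589*√(-36 + 5*I*√5)/124 ≈ -48.935 - 322.56*I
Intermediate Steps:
n = 5/4 (n = -¼*(-5) = 5/4 ≈ 1.2500)
W(r) = 5*√r/4
B(T) = √(T + 5*I*√5/4)/2 (B(T) = √(T + 5*√(-5)/4)/2 = √(T + 5*(I*√5)/4)/2 = √(T + 5*I*√5/4)/2)
B(-9)*((-179 - 235)/(96 - 189) - 217) = (√(4*(-9) + 5*I*√5)/4)*((-179 - 235)/(96 - 189) - 217) = (√(-36 + 5*I*√5)/4)*(-414/(-93) - 217) = (√(-36 + 5*I*√5)/4)*(-414*(-1/93) - 217) = (√(-36 + 5*I*√5)/4)*(138/31 - 217) = (√(-36 + 5*I*√5)/4)*(-6589/31) = -6589*√(-36 + 5*I*√5)/124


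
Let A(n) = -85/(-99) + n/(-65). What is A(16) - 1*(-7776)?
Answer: 50042501/6435 ≈ 7776.6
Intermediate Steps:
A(n) = 85/99 - n/65 (A(n) = -85*(-1/99) + n*(-1/65) = 85/99 - n/65)
A(16) - 1*(-7776) = (85/99 - 1/65*16) - 1*(-7776) = (85/99 - 16/65) + 7776 = 3941/6435 + 7776 = 50042501/6435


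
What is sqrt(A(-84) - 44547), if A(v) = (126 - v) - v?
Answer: 3*I*sqrt(4917) ≈ 210.36*I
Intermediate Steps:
A(v) = 126 - 2*v
sqrt(A(-84) - 44547) = sqrt((126 - 2*(-84)) - 44547) = sqrt((126 + 168) - 44547) = sqrt(294 - 44547) = sqrt(-44253) = 3*I*sqrt(4917)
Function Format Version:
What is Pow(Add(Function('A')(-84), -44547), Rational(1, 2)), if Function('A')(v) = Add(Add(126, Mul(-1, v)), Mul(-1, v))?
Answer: Mul(3, I, Pow(4917, Rational(1, 2))) ≈ Mul(210.36, I)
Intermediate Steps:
Function('A')(v) = Add(126, Mul(-2, v))
Pow(Add(Function('A')(-84), -44547), Rational(1, 2)) = Pow(Add(Add(126, Mul(-2, -84)), -44547), Rational(1, 2)) = Pow(Add(Add(126, 168), -44547), Rational(1, 2)) = Pow(Add(294, -44547), Rational(1, 2)) = Pow(-44253, Rational(1, 2)) = Mul(3, I, Pow(4917, Rational(1, 2)))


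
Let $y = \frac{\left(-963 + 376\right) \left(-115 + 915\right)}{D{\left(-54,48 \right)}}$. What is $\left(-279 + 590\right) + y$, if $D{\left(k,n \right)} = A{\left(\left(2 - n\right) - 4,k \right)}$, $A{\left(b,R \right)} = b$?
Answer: $9703$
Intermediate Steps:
$D{\left(k,n \right)} = -2 - n$ ($D{\left(k,n \right)} = \left(2 - n\right) - 4 = -2 - n$)
$y = 9392$ ($y = \frac{\left(-963 + 376\right) \left(-115 + 915\right)}{-2 - 48} = \frac{\left(-587\right) 800}{-2 - 48} = - \frac{469600}{-50} = \left(-469600\right) \left(- \frac{1}{50}\right) = 9392$)
$\left(-279 + 590\right) + y = \left(-279 + 590\right) + 9392 = 311 + 9392 = 9703$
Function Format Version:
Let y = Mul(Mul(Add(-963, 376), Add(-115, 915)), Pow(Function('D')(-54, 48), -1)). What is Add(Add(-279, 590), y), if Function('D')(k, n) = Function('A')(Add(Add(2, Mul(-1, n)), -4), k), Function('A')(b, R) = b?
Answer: 9703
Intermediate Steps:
Function('D')(k, n) = Add(-2, Mul(-1, n)) (Function('D')(k, n) = Add(Add(2, Mul(-1, n)), -4) = Add(-2, Mul(-1, n)))
y = 9392 (y = Mul(Mul(Add(-963, 376), Add(-115, 915)), Pow(Add(-2, Mul(-1, 48)), -1)) = Mul(Mul(-587, 800), Pow(Add(-2, -48), -1)) = Mul(-469600, Pow(-50, -1)) = Mul(-469600, Rational(-1, 50)) = 9392)
Add(Add(-279, 590), y) = Add(Add(-279, 590), 9392) = Add(311, 9392) = 9703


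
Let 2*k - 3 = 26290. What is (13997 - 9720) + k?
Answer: 34847/2 ≈ 17424.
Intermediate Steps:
k = 26293/2 (k = 3/2 + (½)*26290 = 3/2 + 13145 = 26293/2 ≈ 13147.)
(13997 - 9720) + k = (13997 - 9720) + 26293/2 = 4277 + 26293/2 = 34847/2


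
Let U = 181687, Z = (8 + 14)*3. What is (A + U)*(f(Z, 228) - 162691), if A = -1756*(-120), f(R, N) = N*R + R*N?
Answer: -52031206165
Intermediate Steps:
Z = 66 (Z = 22*3 = 66)
f(R, N) = 2*N*R (f(R, N) = N*R + N*R = 2*N*R)
A = 210720
(A + U)*(f(Z, 228) - 162691) = (210720 + 181687)*(2*228*66 - 162691) = 392407*(30096 - 162691) = 392407*(-132595) = -52031206165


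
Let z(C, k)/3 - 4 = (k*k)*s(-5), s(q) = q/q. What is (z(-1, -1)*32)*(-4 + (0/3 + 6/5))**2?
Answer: 18816/5 ≈ 3763.2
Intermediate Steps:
s(q) = 1
z(C, k) = 12 + 3*k**2 (z(C, k) = 12 + 3*((k*k)*1) = 12 + 3*(k**2*1) = 12 + 3*k**2)
(z(-1, -1)*32)*(-4 + (0/3 + 6/5))**2 = ((12 + 3*(-1)**2)*32)*(-4 + (0/3 + 6/5))**2 = ((12 + 3*1)*32)*(-4 + (0*(1/3) + 6*(1/5)))**2 = ((12 + 3)*32)*(-4 + (0 + 6/5))**2 = (15*32)*(-4 + 6/5)**2 = 480*(-14/5)**2 = 480*(196/25) = 18816/5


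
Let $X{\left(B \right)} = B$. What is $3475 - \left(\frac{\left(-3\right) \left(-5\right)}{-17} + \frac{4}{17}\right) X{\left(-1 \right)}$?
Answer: $\frac{59064}{17} \approx 3474.4$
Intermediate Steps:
$3475 - \left(\frac{\left(-3\right) \left(-5\right)}{-17} + \frac{4}{17}\right) X{\left(-1 \right)} = 3475 - \left(\frac{\left(-3\right) \left(-5\right)}{-17} + \frac{4}{17}\right) \left(-1\right) = 3475 - \left(15 \left(- \frac{1}{17}\right) + 4 \cdot \frac{1}{17}\right) \left(-1\right) = 3475 - \left(- \frac{15}{17} + \frac{4}{17}\right) \left(-1\right) = 3475 - \left(- \frac{11}{17}\right) \left(-1\right) = 3475 - \frac{11}{17} = \frac{59064}{17}$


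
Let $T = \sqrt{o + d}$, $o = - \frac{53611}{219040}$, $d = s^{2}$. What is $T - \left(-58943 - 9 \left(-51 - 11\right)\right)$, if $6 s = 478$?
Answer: $58385 + \frac{\sqrt{125113013410}}{4440} \approx 58465.0$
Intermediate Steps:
$s = \frac{239}{3}$ ($s = \frac{1}{6} \cdot 478 = \frac{239}{3} \approx 79.667$)
$d = \frac{57121}{9}$ ($d = \left(\frac{239}{3}\right)^{2} = \frac{57121}{9} \approx 6346.8$)
$o = - \frac{53611}{219040}$ ($o = \left(-53611\right) \frac{1}{219040} = - \frac{53611}{219040} \approx -0.24475$)
$T = \frac{\sqrt{125113013410}}{4440}$ ($T = \sqrt{- \frac{53611}{219040} + \frac{57121}{9}} = \sqrt{\frac{12511301341}{1971360}} = \frac{\sqrt{125113013410}}{4440} \approx 79.665$)
$T - \left(-58943 - 9 \left(-51 - 11\right)\right) = \frac{\sqrt{125113013410}}{4440} - \left(-58943 - 9 \left(-51 - 11\right)\right) = \frac{\sqrt{125113013410}}{4440} - \left(-58943 - -558\right) = \frac{\sqrt{125113013410}}{4440} - \left(-58943 + 558\right) = \frac{\sqrt{125113013410}}{4440} - -58385 = \frac{\sqrt{125113013410}}{4440} + 58385 = 58385 + \frac{\sqrt{125113013410}}{4440}$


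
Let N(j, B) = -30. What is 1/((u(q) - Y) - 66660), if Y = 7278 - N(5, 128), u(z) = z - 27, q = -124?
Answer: -1/74119 ≈ -1.3492e-5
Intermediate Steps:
u(z) = -27 + z
Y = 7308 (Y = 7278 - 1*(-30) = 7278 + 30 = 7308)
1/((u(q) - Y) - 66660) = 1/(((-27 - 124) - 1*7308) - 66660) = 1/((-151 - 7308) - 66660) = 1/(-7459 - 66660) = 1/(-74119) = -1/74119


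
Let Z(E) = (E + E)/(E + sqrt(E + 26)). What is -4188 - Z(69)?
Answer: -9775365/2333 + 69*sqrt(95)/2333 ≈ -4189.8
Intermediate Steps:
Z(E) = 2*E/(E + sqrt(26 + E)) (Z(E) = (2*E)/(E + sqrt(26 + E)) = 2*E/(E + sqrt(26 + E)))
-4188 - Z(69) = -4188 - 2*69/(69 + sqrt(26 + 69)) = -4188 - 2*69/(69 + sqrt(95)) = -4188 - 138/(69 + sqrt(95))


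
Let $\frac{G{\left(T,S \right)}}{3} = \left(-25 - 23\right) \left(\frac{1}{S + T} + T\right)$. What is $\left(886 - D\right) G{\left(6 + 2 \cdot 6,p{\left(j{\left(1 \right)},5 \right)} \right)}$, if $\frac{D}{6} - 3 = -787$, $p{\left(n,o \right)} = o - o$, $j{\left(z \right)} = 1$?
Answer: $-14534000$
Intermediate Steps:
$p{\left(n,o \right)} = 0$
$D = -4704$ ($D = 18 + 6 \left(-787\right) = 18 - 4722 = -4704$)
$G{\left(T,S \right)} = - 144 T - \frac{144}{S + T}$ ($G{\left(T,S \right)} = 3 \left(-25 - 23\right) \left(\frac{1}{S + T} + T\right) = 3 \left(- 48 \left(T + \frac{1}{S + T}\right)\right) = 3 \left(- 48 T - \frac{48}{S + T}\right) = - 144 T - \frac{144}{S + T}$)
$\left(886 - D\right) G{\left(6 + 2 \cdot 6,p{\left(j{\left(1 \right)},5 \right)} \right)} = \left(886 - -4704\right) \frac{144 \left(-1 - \left(6 + 2 \cdot 6\right)^{2} - 0 \left(6 + 2 \cdot 6\right)\right)}{0 + \left(6 + 2 \cdot 6\right)} = \left(886 + 4704\right) \frac{144 \left(-1 - \left(6 + 12\right)^{2} - 0 \left(6 + 12\right)\right)}{0 + \left(6 + 12\right)} = 5590 \frac{144 \left(-1 - 18^{2} - 0 \cdot 18\right)}{0 + 18} = 5590 \frac{144 \left(-1 - 324 + 0\right)}{18} = 5590 \cdot 144 \cdot \frac{1}{18} \left(-1 - 324 + 0\right) = 5590 \cdot 144 \cdot \frac{1}{18} \left(-325\right) = 5590 \left(-2600\right) = -14534000$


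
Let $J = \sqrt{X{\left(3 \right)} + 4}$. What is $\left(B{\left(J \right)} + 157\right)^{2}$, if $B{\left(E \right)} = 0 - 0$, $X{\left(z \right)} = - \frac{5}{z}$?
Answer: $24649$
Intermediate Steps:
$J = \frac{\sqrt{21}}{3}$ ($J = \sqrt{- \frac{5}{3} + 4} = \sqrt{\frac{7}{3}} = \frac{\sqrt{21}}{3} \approx 1.5275$)
$B{\left(E \right)} = 0$ ($B{\left(E \right)} = 0 + 0 = 0$)
$\left(B{\left(J \right)} + 157\right)^{2} = \left(0 + 157\right)^{2} = 157^{2} = 24649$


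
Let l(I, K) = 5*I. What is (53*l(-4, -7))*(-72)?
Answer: 76320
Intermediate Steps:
(53*l(-4, -7))*(-72) = (53*(5*(-4)))*(-72) = (53*(-20))*(-72) = -1060*(-72) = 76320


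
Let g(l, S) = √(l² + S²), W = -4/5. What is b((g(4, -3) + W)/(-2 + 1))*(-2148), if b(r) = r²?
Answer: -947268/25 ≈ -37891.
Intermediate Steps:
W = -⅘ (W = -4*⅕ = -⅘ ≈ -0.80000)
g(l, S) = √(S² + l²)
b((g(4, -3) + W)/(-2 + 1))*(-2148) = ((√((-3)² + 4²) - ⅘)/(-2 + 1))²*(-2148) = ((√(9 + 16) - ⅘)/(-1))²*(-2148) = ((√25 - ⅘)*(-1))²*(-2148) = ((5 - ⅘)*(-1))²*(-2148) = ((21/5)*(-1))²*(-2148) = (-21/5)²*(-2148) = (441/25)*(-2148) = -947268/25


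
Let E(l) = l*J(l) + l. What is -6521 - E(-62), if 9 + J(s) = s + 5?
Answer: -10551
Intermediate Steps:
J(s) = -4 + s (J(s) = -9 + (s + 5) = -9 + (5 + s) = -4 + s)
E(l) = l + l*(-4 + l) (E(l) = l*(-4 + l) + l = l + l*(-4 + l))
-6521 - E(-62) = -6521 - (-62)*(-3 - 62) = -6521 - (-62)*(-65) = -6521 - 1*4030 = -6521 - 4030 = -10551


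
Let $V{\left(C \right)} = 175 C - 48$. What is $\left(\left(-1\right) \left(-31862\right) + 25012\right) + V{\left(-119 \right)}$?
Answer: $36001$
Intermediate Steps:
$V{\left(C \right)} = -48 + 175 C$ ($V{\left(C \right)} = 175 C - 48 = -48 + 175 C$)
$\left(\left(-1\right) \left(-31862\right) + 25012\right) + V{\left(-119 \right)} = \left(\left(-1\right) \left(-31862\right) + 25012\right) + \left(-48 + 175 \left(-119\right)\right) = \left(31862 + 25012\right) - 20873 = 56874 - 20873 = 36001$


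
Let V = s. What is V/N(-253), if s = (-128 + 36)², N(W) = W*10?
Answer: -184/55 ≈ -3.3455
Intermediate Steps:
N(W) = 10*W
s = 8464 (s = (-92)² = 8464)
V = 8464
V/N(-253) = 8464/((10*(-253))) = 8464/(-2530) = 8464*(-1/2530) = -184/55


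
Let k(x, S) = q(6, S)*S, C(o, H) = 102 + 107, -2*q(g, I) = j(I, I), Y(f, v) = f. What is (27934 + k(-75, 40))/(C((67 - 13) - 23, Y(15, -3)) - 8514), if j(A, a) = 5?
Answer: -27834/8305 ≈ -3.3515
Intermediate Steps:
q(g, I) = -5/2 (q(g, I) = -½*5 = -5/2)
C(o, H) = 209
k(x, S) = -5*S/2
(27934 + k(-75, 40))/(C((67 - 13) - 23, Y(15, -3)) - 8514) = (27934 - 5/2*40)/(209 - 8514) = (27934 - 100)/(-8305) = 27834*(-1/8305) = -27834/8305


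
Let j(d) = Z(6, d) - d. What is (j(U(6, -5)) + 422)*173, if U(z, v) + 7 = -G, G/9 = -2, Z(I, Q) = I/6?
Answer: 71276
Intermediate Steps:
Z(I, Q) = I/6 (Z(I, Q) = I*(1/6) = I/6)
G = -18 (G = 9*(-2) = -18)
U(z, v) = 11 (U(z, v) = -7 - 1*(-18) = -7 + 18 = 11)
j(d) = 1 - d (j(d) = (1/6)*6 - d = 1 - d)
(j(U(6, -5)) + 422)*173 = ((1 - 1*11) + 422)*173 = ((1 - 11) + 422)*173 = (-10 + 422)*173 = 412*173 = 71276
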